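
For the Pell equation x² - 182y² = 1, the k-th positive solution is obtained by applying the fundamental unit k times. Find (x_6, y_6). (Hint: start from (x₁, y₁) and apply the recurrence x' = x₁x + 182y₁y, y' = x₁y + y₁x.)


Step 1: Find the fundamental solution (x₁, y₁) of x² - 182y² = 1.
  Expand √182 as a continued fraction. a₀ = ⌊√182⌋ = 13; iterate m_{k+1} = d_k·a_k − m_k, d_{k+1} = (182 − m_{k+1}²)/d_k, a_{k+1} = ⌊(a₀ + m_{k+1})/d_{k+1}⌋ (starting m₀ = 0, d₀ = 1), with convergents p_k = a_k·p_{k-1} + p_{k-2}, q_k = a_k·q_{k-1} + q_{k-2} (p₋₁ = 1, q₋₁ = 0):
  k = 0: a₀ = 13; p₀/q₀ = 13/1; p₀² − 182·q₀² = 169 − 182 = -13.
  k = 1: m = 13, d = 13, a = ⌊(13 + 13)/13⌋ = 2; p/q = (2·13 + 1)/(2·1 + 0) = 27/2; p² − 182·q² = 729 − 728 = 1.
  The first convergent with p² − 182·q² = 1 gives the fundamental solution (x₁, y₁) = (27, 2).
Step 2: Apply the recurrence (x_{n+1}, y_{n+1}) = (x₁x_n + 182y₁y_n, x₁y_n + y₁x_n) repeatedly.
  From (x_1, y_1) = (27, 2): x_2 = 27·27 + 182·2·2 = 1457; y_2 = 27·2 + 2·27 = 108.
  From (x_2, y_2) = (1457, 108): x_3 = 27·1457 + 182·2·108 = 78651; y_3 = 27·108 + 2·1457 = 5830.
  From (x_3, y_3) = (78651, 5830): x_4 = 27·78651 + 182·2·5830 = 4245697; y_4 = 27·5830 + 2·78651 = 314712.
  From (x_4, y_4) = (4245697, 314712): x_5 = 27·4245697 + 182·2·314712 = 229188987; y_5 = 27·314712 + 2·4245697 = 16988618.
  From (x_5, y_5) = (229188987, 16988618): x_6 = 27·229188987 + 182·2·16988618 = 12371959601; y_6 = 27·16988618 + 2·229188987 = 917070660.
Step 3: Verify x_6² - 182·y_6² = 153065384368776079201 - 153065384368776079200 = 1 (should be 1). ✓

(x_1, y_1) = (27, 2); (x_6, y_6) = (12371959601, 917070660).


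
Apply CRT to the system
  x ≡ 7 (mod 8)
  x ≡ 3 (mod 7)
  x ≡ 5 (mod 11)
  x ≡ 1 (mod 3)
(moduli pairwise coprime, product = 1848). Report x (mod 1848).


Product of moduli M = 8 · 7 · 11 · 3 = 1848.
Merge one congruence at a time:
  Start: x ≡ 7 (mod 8).
  Combine with x ≡ 3 (mod 7); new modulus lcm = 56.
    Write x = 7 + 8·t and substitute into x ≡ 3 (mod 7): 8·t ≡ 3 − 7 = -4 (mod 7).
    Reduce coefficients mod 7: 1·t ≡ 3 (mod 7).
    So t ≡ 3 (mod 7).
    Then x = 7 + 8·3 = 31, valid modulo lcm(8, 7) = 56: x ≡ 31 (mod 56).
  Combine with x ≡ 5 (mod 11); new modulus lcm = 616.
    Write x = 31 + 56·t and substitute into x ≡ 5 (mod 11): 56·t ≡ 5 − 31 = -26 (mod 11).
    Reduce coefficients mod 11: 1·t ≡ 7 (mod 11).
    So t ≡ 7 (mod 11).
    Then x = 31 + 56·7 = 423, valid modulo lcm(56, 11) = 616: x ≡ 423 (mod 616).
  Combine with x ≡ 1 (mod 3); new modulus lcm = 1848.
    Write x = 423 + 616·t and substitute into x ≡ 1 (mod 3): 616·t ≡ 1 − 423 = -422 (mod 3).
    Reduce coefficients mod 3: 1·t ≡ 1 (mod 3).
    So t ≡ 1 (mod 3).
    Then x = 423 + 616·1 = 1039, valid modulo lcm(616, 3) = 1848: x ≡ 1039 (mod 1848).
Verify against each original: 1039 mod 8 = 7, 1039 mod 7 = 3, 1039 mod 11 = 5, 1039 mod 3 = 1.

x ≡ 1039 (mod 1848).


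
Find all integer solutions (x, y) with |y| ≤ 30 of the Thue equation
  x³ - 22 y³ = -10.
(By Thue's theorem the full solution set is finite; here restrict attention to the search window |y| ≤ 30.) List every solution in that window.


The equation is x³ - 22y³ = -10. For fixed y, x³ = 22·y³ − 10, so a solution requires the RHS to be a perfect cube.
Strategy: iterate y from -30 to 30, compute RHS = 22·y³ − 10, and check whether it is a (positive or negative) perfect cube.
Check small values of y:
  y = 0: RHS = -10 is not a perfect cube.
  y = 1: RHS = 12 is not a perfect cube.
  y = -1: RHS = -32 is not a perfect cube.
  y = 2: RHS = 166 is not a perfect cube.
  y = -2: RHS = -186 is not a perfect cube.
  y = 3: RHS = 584 is not a perfect cube.
  y = -3: RHS = -604 is not a perfect cube.
Continuing the search up to |y| = 30 finds no solutions either.
No (x, y) in the scanned range satisfies the equation.

No integer solutions with |y| ≤ 30.


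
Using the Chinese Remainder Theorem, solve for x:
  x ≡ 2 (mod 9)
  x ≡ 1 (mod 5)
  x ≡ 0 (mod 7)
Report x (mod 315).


Moduli 9, 5, 7 are pairwise coprime; by CRT there is a unique solution modulo M = 9 · 5 · 7 = 315.
Solve pairwise, accumulating the modulus:
  Start with x ≡ 2 (mod 9).
  Combine with x ≡ 1 (mod 5): since gcd(9, 5) = 1, we get a unique residue mod 45.
    Write x = 2 + 9·t and substitute into x ≡ 1 (mod 5): 9·t ≡ 1 − 2 = -1 (mod 5).
    Reduce coefficients mod 5: 4·t ≡ 4 (mod 5).
    The inverse of 4 mod 5 is 4 (since 4·4 = 16 = 3·5 + 1), so t ≡ 4·4 = 16 ≡ 1 (mod 5).
    Then x = 2 + 9·1 = 11, valid modulo lcm(9, 5) = 45: x ≡ 11 (mod 45).
  Combine with x ≡ 0 (mod 7): since gcd(45, 7) = 1, we get a unique residue mod 315.
    Write x = 11 + 45·t and substitute into x ≡ 0 (mod 7): 45·t ≡ 0 − 11 = -11 (mod 7).
    Reduce coefficients mod 7: 3·t ≡ 3 (mod 7).
    The inverse of 3 mod 7 is 5 (since 3·5 = 15 = 2·7 + 1), so t ≡ 5·3 = 15 ≡ 1 (mod 7).
    Then x = 11 + 45·1 = 56, valid modulo lcm(45, 7) = 315: x ≡ 56 (mod 315).
Verify: 56 mod 9 = 2 ✓, 56 mod 5 = 1 ✓, 56 mod 7 = 0 ✓.

x ≡ 56 (mod 315).


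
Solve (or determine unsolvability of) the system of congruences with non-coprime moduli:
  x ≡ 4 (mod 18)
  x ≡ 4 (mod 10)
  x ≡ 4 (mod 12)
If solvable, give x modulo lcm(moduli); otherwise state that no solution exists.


Moduli 18, 10, 12 are not pairwise coprime, so CRT works modulo lcm(m_i) when all pairwise compatibility conditions hold.
Pairwise compatibility: gcd(m_i, m_j) must divide a_i - a_j for every pair.
Merge one congruence at a time:
  Start: x ≡ 4 (mod 18).
  Combine with x ≡ 4 (mod 10): gcd(18, 10) = 2; 4 - 4 = 0, which IS divisible by 2, so compatible.
    Write x = 4 + 18·t and substitute into x ≡ 4 (mod 10): 18·t ≡ 4 − 4 = 0 (mod 10).
    Divide the congruence (and modulus) by g = 2: 9·t ≡ 0 (mod 5).
    Reduce coefficients mod 5: 4·t ≡ 0 (mod 5).
    The inverse of 4 mod 5 is 4 (since 4·4 = 16 = 3·5 + 1), so t ≡ 4·0 = 0 ≡ 0 (mod 5).
    Then x = 4 + 18·0 = 4, valid modulo lcm(18, 10) = 90: x ≡ 4 (mod 90).
  Combine with x ≡ 4 (mod 12): gcd(90, 12) = 6; 4 - 4 = 0, which IS divisible by 6, so compatible.
    Write x = 4 + 90·t and substitute into x ≡ 4 (mod 12): 90·t ≡ 4 − 4 = 0 (mod 12).
    Divide the congruence (and modulus) by g = 6: 15·t ≡ 0 (mod 2).
    Reduce coefficients mod 2: 1·t ≡ 0 (mod 2).
    So t ≡ 0 (mod 2).
    Then x = 4 + 90·0 = 4, valid modulo lcm(90, 12) = 180: x ≡ 4 (mod 180).
Verify: 4 mod 18 = 4, 4 mod 10 = 4, 4 mod 12 = 4.

x ≡ 4 (mod 180).


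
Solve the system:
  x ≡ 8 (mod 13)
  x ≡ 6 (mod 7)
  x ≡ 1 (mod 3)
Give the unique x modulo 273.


Moduli 13, 7, 3 are pairwise coprime; by CRT there is a unique solution modulo M = 13 · 7 · 3 = 273.
Solve pairwise, accumulating the modulus:
  Start with x ≡ 8 (mod 13).
  Combine with x ≡ 6 (mod 7): since gcd(13, 7) = 1, we get a unique residue mod 91.
    Write x = 8 + 13·t and substitute into x ≡ 6 (mod 7): 13·t ≡ 6 − 8 = -2 (mod 7).
    Reduce coefficients mod 7: 6·t ≡ 5 (mod 7).
    The inverse of 6 mod 7 is 6 (since 6·6 = 36 = 5·7 + 1), so t ≡ 6·5 = 30 ≡ 2 (mod 7).
    Then x = 8 + 13·2 = 34, valid modulo lcm(13, 7) = 91: x ≡ 34 (mod 91).
  Combine with x ≡ 1 (mod 3): since gcd(91, 3) = 1, we get a unique residue mod 273.
    Write x = 34 + 91·t and substitute into x ≡ 1 (mod 3): 91·t ≡ 1 − 34 = -33 (mod 3).
    Reduce coefficients mod 3: 1·t ≡ 0 (mod 3).
    So t ≡ 0 (mod 3).
    Then x = 34 + 91·0 = 34, valid modulo lcm(91, 3) = 273: x ≡ 34 (mod 273).
Verify: 34 mod 13 = 8 ✓, 34 mod 7 = 6 ✓, 34 mod 3 = 1 ✓.

x ≡ 34 (mod 273).


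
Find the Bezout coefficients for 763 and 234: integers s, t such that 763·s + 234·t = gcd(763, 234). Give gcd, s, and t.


Euclidean algorithm on (763, 234) — divide until remainder is 0:
  763 = 3 · 234 + 61
  234 = 3 · 61 + 51
  61 = 1 · 51 + 10
  51 = 5 · 10 + 1
  10 = 10 · 1 + 0
gcd(763, 234) = 1.
Track Bezout coefficients alongside the remainders: start with r₀ = 763 = a·1 + b·0 (s = 1, t = 0) and r₁ = 234 = a·0 + b·1 (s = 0, t = 1); each new remainder r_{k+1} = r_{k-1} − q_k·r_k inherits s_{k+1} = s_{k-1} − q_k·s_k, t_{k+1} = t_{k-1} − q_k·t_k, so r_k = a·s_k + b·t_k at every step:
  q = 3: r = 61, s = 1 − 3·0 = 1, t = 0 − 3·1 = -3  (check: 763·1 + 234·(-3) = 61)
  q = 3: r = 51, s = 0 − 3·1 = -3, t = 1 − 3·(-3) = 10  (check: 763·(-3) + 234·10 = 51)
  q = 1: r = 10, s = 1 − 1·(-3) = 4, t = -3 − 1·10 = -13  (check: 763·4 + 234·(-13) = 10)
  q = 5: r = 1, s = -3 − 5·4 = -23, t = 10 − 5·(-13) = 75  (check: 763·(-23) + 234·75 = 1)
The row with r = 1 (the gcd) gives the Bezout coefficients s = -23, t = 75.
Result: 763 · (-23) + 234 · (75) = 1.

gcd(763, 234) = 1; s = -23, t = 75 (check: 763·(-23) + 234·75 = 1).


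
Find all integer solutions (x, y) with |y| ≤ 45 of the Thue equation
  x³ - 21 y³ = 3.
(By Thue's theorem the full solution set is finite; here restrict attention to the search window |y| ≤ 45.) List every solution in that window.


The equation is x³ - 21y³ = 3. For fixed y, x³ = 21·y³ + 3, so a solution requires the RHS to be a perfect cube.
Strategy: iterate y from -45 to 45, compute RHS = 21·y³ + 3, and check whether it is a (positive or negative) perfect cube.
Check small values of y:
  y = 0: RHS = 3 is not a perfect cube.
  y = 1: RHS = 24 is not a perfect cube.
  y = -1: RHS = -18 is not a perfect cube.
  y = 2: RHS = 171 is not a perfect cube.
  y = -2: RHS = -165 is not a perfect cube.
  y = 3: RHS = 570 is not a perfect cube.
  y = -3: RHS = -564 is not a perfect cube.
Continuing the search up to |y| = 45 finds no solutions either.
No (x, y) in the scanned range satisfies the equation.

No integer solutions with |y| ≤ 45.


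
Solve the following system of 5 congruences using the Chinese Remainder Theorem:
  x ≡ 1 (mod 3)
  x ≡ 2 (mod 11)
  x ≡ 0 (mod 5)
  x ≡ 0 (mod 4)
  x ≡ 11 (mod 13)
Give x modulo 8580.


Product of moduli M = 3 · 11 · 5 · 4 · 13 = 8580.
Merge one congruence at a time:
  Start: x ≡ 1 (mod 3).
  Combine with x ≡ 2 (mod 11); new modulus lcm = 33.
    Write x = 1 + 3·t and substitute into x ≡ 2 (mod 11): 3·t ≡ 2 − 1 = 1 (mod 11).
    The inverse of 3 mod 11 is 4 (since 3·4 = 12 = 1·11 + 1), so t ≡ 4·1 = 4 ≡ 4 (mod 11).
    Then x = 1 + 3·4 = 13, valid modulo lcm(3, 11) = 33: x ≡ 13 (mod 33).
  Combine with x ≡ 0 (mod 5); new modulus lcm = 165.
    Write x = 13 + 33·t and substitute into x ≡ 0 (mod 5): 33·t ≡ 0 − 13 = -13 (mod 5).
    Reduce coefficients mod 5: 3·t ≡ 2 (mod 5).
    The inverse of 3 mod 5 is 2 (since 3·2 = 6 = 1·5 + 1), so t ≡ 2·2 = 4 ≡ 4 (mod 5).
    Then x = 13 + 33·4 = 145, valid modulo lcm(33, 5) = 165: x ≡ 145 (mod 165).
  Combine with x ≡ 0 (mod 4); new modulus lcm = 660.
    Write x = 145 + 165·t and substitute into x ≡ 0 (mod 4): 165·t ≡ 0 − 145 = -145 (mod 4).
    Reduce coefficients mod 4: 1·t ≡ 3 (mod 4).
    So t ≡ 3 (mod 4).
    Then x = 145 + 165·3 = 640, valid modulo lcm(165, 4) = 660: x ≡ 640 (mod 660).
  Combine with x ≡ 11 (mod 13); new modulus lcm = 8580.
    Write x = 640 + 660·t and substitute into x ≡ 11 (mod 13): 660·t ≡ 11 − 640 = -629 (mod 13).
    Reduce coefficients mod 13: 10·t ≡ 8 (mod 13).
    The inverse of 10 mod 13 is 4 (since 10·4 = 40 = 3·13 + 1), so t ≡ 4·8 = 32 ≡ 6 (mod 13).
    Then x = 640 + 660·6 = 4600, valid modulo lcm(660, 13) = 8580: x ≡ 4600 (mod 8580).
Verify against each original: 4600 mod 3 = 1, 4600 mod 11 = 2, 4600 mod 5 = 0, 4600 mod 4 = 0, 4600 mod 13 = 11.

x ≡ 4600 (mod 8580).


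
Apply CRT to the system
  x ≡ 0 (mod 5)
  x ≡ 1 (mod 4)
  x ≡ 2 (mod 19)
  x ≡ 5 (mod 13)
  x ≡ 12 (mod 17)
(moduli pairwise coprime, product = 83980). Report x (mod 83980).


Product of moduli M = 5 · 4 · 19 · 13 · 17 = 83980.
Merge one congruence at a time:
  Start: x ≡ 0 (mod 5).
  Combine with x ≡ 1 (mod 4); new modulus lcm = 20.
    Write x = 0 + 5·t and substitute into x ≡ 1 (mod 4): 5·t ≡ 1 − 0 = 1 (mod 4).
    Reduce coefficients mod 4: 1·t ≡ 1 (mod 4).
    So t ≡ 1 (mod 4).
    Then x = 0 + 5·1 = 5, valid modulo lcm(5, 4) = 20: x ≡ 5 (mod 20).
  Combine with x ≡ 2 (mod 19); new modulus lcm = 380.
    Write x = 5 + 20·t and substitute into x ≡ 2 (mod 19): 20·t ≡ 2 − 5 = -3 (mod 19).
    Reduce coefficients mod 19: 1·t ≡ 16 (mod 19).
    So t ≡ 16 (mod 19).
    Then x = 5 + 20·16 = 325, valid modulo lcm(20, 19) = 380: x ≡ 325 (mod 380).
  Combine with x ≡ 5 (mod 13); new modulus lcm = 4940.
    Write x = 325 + 380·t and substitute into x ≡ 5 (mod 13): 380·t ≡ 5 − 325 = -320 (mod 13).
    Reduce coefficients mod 13: 3·t ≡ 5 (mod 13).
    The inverse of 3 mod 13 is 9 (since 3·9 = 27 = 2·13 + 1), so t ≡ 9·5 = 45 ≡ 6 (mod 13).
    Then x = 325 + 380·6 = 2605, valid modulo lcm(380, 13) = 4940: x ≡ 2605 (mod 4940).
  Combine with x ≡ 12 (mod 17); new modulus lcm = 83980.
    Write x = 2605 + 4940·t and substitute into x ≡ 12 (mod 17): 4940·t ≡ 12 − 2605 = -2593 (mod 17).
    Reduce coefficients mod 17: 10·t ≡ 8 (mod 17).
    The inverse of 10 mod 17 is 12 (since 10·12 = 120 = 7·17 + 1), so t ≡ 12·8 = 96 ≡ 11 (mod 17).
    Then x = 2605 + 4940·11 = 56945, valid modulo lcm(4940, 17) = 83980: x ≡ 56945 (mod 83980).
Verify against each original: 56945 mod 5 = 0, 56945 mod 4 = 1, 56945 mod 19 = 2, 56945 mod 13 = 5, 56945 mod 17 = 12.

x ≡ 56945 (mod 83980).


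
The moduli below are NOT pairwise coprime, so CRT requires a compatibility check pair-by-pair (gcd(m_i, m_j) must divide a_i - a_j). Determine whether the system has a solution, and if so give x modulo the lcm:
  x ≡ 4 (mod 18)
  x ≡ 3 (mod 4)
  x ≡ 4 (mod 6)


Moduli 18, 4, 6 are not pairwise coprime, so CRT works modulo lcm(m_i) when all pairwise compatibility conditions hold.
Pairwise compatibility: gcd(m_i, m_j) must divide a_i - a_j for every pair.
Merge one congruence at a time:
  Start: x ≡ 4 (mod 18).
  Combine with x ≡ 3 (mod 4): gcd(18, 4) = 2, and 3 - 4 = -1 is NOT divisible by 2.
    ⇒ system is inconsistent (no integer solution).

No solution (the system is inconsistent).


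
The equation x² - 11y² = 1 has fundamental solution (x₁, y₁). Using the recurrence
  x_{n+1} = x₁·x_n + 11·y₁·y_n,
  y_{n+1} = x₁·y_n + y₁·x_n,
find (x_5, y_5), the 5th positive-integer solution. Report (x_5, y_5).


Step 1: Find the fundamental solution (x₁, y₁) of x² - 11y² = 1.
  Expand √11 as a continued fraction. a₀ = ⌊√11⌋ = 3; iterate m_{k+1} = d_k·a_k − m_k, d_{k+1} = (11 − m_{k+1}²)/d_k, a_{k+1} = ⌊(a₀ + m_{k+1})/d_{k+1}⌋ (starting m₀ = 0, d₀ = 1), with convergents p_k = a_k·p_{k-1} + p_{k-2}, q_k = a_k·q_{k-1} + q_{k-2} (p₋₁ = 1, q₋₁ = 0):
  k = 0: a₀ = 3; p₀/q₀ = 3/1; p₀² − 11·q₀² = 9 − 11 = -2.
  k = 1: m = 3, d = 2, a = ⌊(3 + 3)/2⌋ = 3; p/q = (3·3 + 1)/(3·1 + 0) = 10/3; p² − 11·q² = 100 − 99 = 1.
  The first convergent with p² − 11·q² = 1 gives the fundamental solution (x₁, y₁) = (10, 3).
Step 2: Apply the recurrence (x_{n+1}, y_{n+1}) = (x₁x_n + 11y₁y_n, x₁y_n + y₁x_n) repeatedly.
  From (x_1, y_1) = (10, 3): x_2 = 10·10 + 11·3·3 = 199; y_2 = 10·3 + 3·10 = 60.
  From (x_2, y_2) = (199, 60): x_3 = 10·199 + 11·3·60 = 3970; y_3 = 10·60 + 3·199 = 1197.
  From (x_3, y_3) = (3970, 1197): x_4 = 10·3970 + 11·3·1197 = 79201; y_4 = 10·1197 + 3·3970 = 23880.
  From (x_4, y_4) = (79201, 23880): x_5 = 10·79201 + 11·3·23880 = 1580050; y_5 = 10·23880 + 3·79201 = 476403.
Step 3: Verify x_5² - 11·y_5² = 2496558002500 - 2496558002499 = 1 (should be 1). ✓

(x_1, y_1) = (10, 3); (x_5, y_5) = (1580050, 476403).


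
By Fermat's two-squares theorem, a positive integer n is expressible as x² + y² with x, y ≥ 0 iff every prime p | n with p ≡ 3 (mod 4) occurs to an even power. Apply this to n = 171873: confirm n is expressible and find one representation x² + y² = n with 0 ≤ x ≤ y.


Step 1: Factor n = 171873 = 3^2 · 13^2 · 113.
Step 2: Check the mod-4 condition on each prime factor: 3 ≡ 3 (mod 4), exponent 2 (must be even); 13 ≡ 1 (mod 4), exponent 2; 113 ≡ 1 (mod 4), exponent 1.
All primes ≡ 3 (mod 4) appear to even exponent (or don't appear), so by the two-squares theorem n IS expressible as a sum of two squares.
Step 3: Build a representation. Group n = k² · m with k = 3 and m = 13 · 13 · 113 = 19097 (a product of primes ≡ 1 (mod 4)); a representation of m scales to one of n via (k·x)² + (k·y)² = k²(x² + y²). Each prime p ≡ 1 (mod 4) is itself a sum of two squares; find a² by testing p − a² for a perfect square:
  13: 13 − 1² = 12, 13 − 2² = 9 = 3² ⇒ 13 = 2² + 3².
  113: 113 − 1² = 112, 113 − 2² = 109, 113 − 3² = 104, 113 − 4² = 97, 113 − 5² = 88, 113 − 6² = 77, 113 − 7² = 64 = 8² ⇒ 113 = 7² + 8².
  Combine using the Brahmagupta–Fibonacci identity (a² + b²)(c² + d²) = (ac − bd)² + (ad + bc)² = (ac + bd)² + (ad − bc)²:
  13 · 13 = 169: from (2² + 3²)(2² + 3²), take (2·2 − 3·3, 2·3 + 3·2) = (4 − 9, 6 + 6) = (-5, 12); dropping signs (only squares matter) gives (5, 12); check 5² + 12² = 25 + 144 = 169 ✓.
  169 · 113 = 19097: from (5² + 12²)(7² + 8²), take (5·7 − 12·8, 5·8 + 12·7) = (35 − 96, 40 + 84) = (-61, 124); dropping signs (only squares matter) gives (61, 124); check 61² + 124² = 3721 + 15376 = 19097 ✓.
  Scale by k = 3: (3·61, 3·124) = (183, 372).
Step 4: Order so x ≤ y and verify: 183² + 372² = 33489 + 138384 = 171873 = n. ✓

n = 171873 = 183² + 372² (one valid representation with x ≤ y).


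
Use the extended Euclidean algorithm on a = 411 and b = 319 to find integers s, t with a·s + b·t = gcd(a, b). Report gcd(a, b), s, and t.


Euclidean algorithm on (411, 319) — divide until remainder is 0:
  411 = 1 · 319 + 92
  319 = 3 · 92 + 43
  92 = 2 · 43 + 6
  43 = 7 · 6 + 1
  6 = 6 · 1 + 0
gcd(411, 319) = 1.
Track Bezout coefficients alongside the remainders: start with r₀ = 411 = a·1 + b·0 (s = 1, t = 0) and r₁ = 319 = a·0 + b·1 (s = 0, t = 1); each new remainder r_{k+1} = r_{k-1} − q_k·r_k inherits s_{k+1} = s_{k-1} − q_k·s_k, t_{k+1} = t_{k-1} − q_k·t_k, so r_k = a·s_k + b·t_k at every step:
  q = 1: r = 92, s = 1 − 1·0 = 1, t = 0 − 1·1 = -1  (check: 411·1 + 319·(-1) = 92)
  q = 3: r = 43, s = 0 − 3·1 = -3, t = 1 − 3·(-1) = 4  (check: 411·(-3) + 319·4 = 43)
  q = 2: r = 6, s = 1 − 2·(-3) = 7, t = -1 − 2·4 = -9  (check: 411·7 + 319·(-9) = 6)
  q = 7: r = 1, s = -3 − 7·7 = -52, t = 4 − 7·(-9) = 67  (check: 411·(-52) + 319·67 = 1)
The row with r = 1 (the gcd) gives the Bezout coefficients s = -52, t = 67.
Result: 411 · (-52) + 319 · (67) = 1.

gcd(411, 319) = 1; s = -52, t = 67 (check: 411·(-52) + 319·67 = 1).


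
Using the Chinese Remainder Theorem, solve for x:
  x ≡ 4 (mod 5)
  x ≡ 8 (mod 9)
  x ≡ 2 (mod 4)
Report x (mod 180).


Moduli 5, 9, 4 are pairwise coprime; by CRT there is a unique solution modulo M = 5 · 9 · 4 = 180.
Solve pairwise, accumulating the modulus:
  Start with x ≡ 4 (mod 5).
  Combine with x ≡ 8 (mod 9): since gcd(5, 9) = 1, we get a unique residue mod 45.
    Write x = 4 + 5·t and substitute into x ≡ 8 (mod 9): 5·t ≡ 8 − 4 = 4 (mod 9).
    The inverse of 5 mod 9 is 2 (since 5·2 = 10 = 1·9 + 1), so t ≡ 2·4 = 8 ≡ 8 (mod 9).
    Then x = 4 + 5·8 = 44, valid modulo lcm(5, 9) = 45: x ≡ 44 (mod 45).
  Combine with x ≡ 2 (mod 4): since gcd(45, 4) = 1, we get a unique residue mod 180.
    Write x = 44 + 45·t and substitute into x ≡ 2 (mod 4): 45·t ≡ 2 − 44 = -42 (mod 4).
    Reduce coefficients mod 4: 1·t ≡ 2 (mod 4).
    So t ≡ 2 (mod 4).
    Then x = 44 + 45·2 = 134, valid modulo lcm(45, 4) = 180: x ≡ 134 (mod 180).
Verify: 134 mod 5 = 4 ✓, 134 mod 9 = 8 ✓, 134 mod 4 = 2 ✓.

x ≡ 134 (mod 180).


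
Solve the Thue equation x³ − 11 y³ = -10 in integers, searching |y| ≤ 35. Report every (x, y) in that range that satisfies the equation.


The equation is x³ - 11y³ = -10. For fixed y, x³ = 11·y³ − 10, so a solution requires the RHS to be a perfect cube.
Strategy: iterate y from -35 to 35, compute RHS = 11·y³ − 10, and check whether it is a (positive or negative) perfect cube.
Check small values of y:
  y = 0: RHS = -10 is not a perfect cube.
  y = 1: RHS = 1 = (1)³ ⇒ x = 1 works.
  y = -1: RHS = -21 is not a perfect cube.
  y = 2: RHS = 78 is not a perfect cube.
  y = -2: RHS = -98 is not a perfect cube.
  y = 3: RHS = 287 is not a perfect cube.
  y = -3: RHS = -307 is not a perfect cube.
Continuing the search up to |y| = 35 finds no further solutions beyond those listed.
Collected solutions: (1, 1).

Solutions (with |y| ≤ 35): (1, 1).


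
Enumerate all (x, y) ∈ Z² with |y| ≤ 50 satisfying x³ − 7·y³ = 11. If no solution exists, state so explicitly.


The equation is x³ - 7y³ = 11. For fixed y, x³ = 7·y³ + 11, so a solution requires the RHS to be a perfect cube.
Strategy: iterate y from -50 to 50, compute RHS = 7·y³ + 11, and check whether it is a (positive or negative) perfect cube.
Check small values of y:
  y = 0: RHS = 11 is not a perfect cube.
  y = 1: RHS = 18 is not a perfect cube.
  y = -1: RHS = 4 is not a perfect cube.
  y = 2: RHS = 67 is not a perfect cube.
  y = -2: RHS = -45 is not a perfect cube.
  y = 3: RHS = 200 is not a perfect cube.
  y = -3: RHS = -178 is not a perfect cube.
Continuing the search up to |y| = 50 finds no solutions either.
No (x, y) in the scanned range satisfies the equation.

No integer solutions with |y| ≤ 50.


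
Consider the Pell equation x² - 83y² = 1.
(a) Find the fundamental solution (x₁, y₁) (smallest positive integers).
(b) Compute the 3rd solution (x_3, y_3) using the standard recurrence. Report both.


Step 1: Find the fundamental solution (x₁, y₁) of x² - 83y² = 1.
  Expand √83 as a continued fraction. a₀ = ⌊√83⌋ = 9; iterate m_{k+1} = d_k·a_k − m_k, d_{k+1} = (83 − m_{k+1}²)/d_k, a_{k+1} = ⌊(a₀ + m_{k+1})/d_{k+1}⌋ (starting m₀ = 0, d₀ = 1), with convergents p_k = a_k·p_{k-1} + p_{k-2}, q_k = a_k·q_{k-1} + q_{k-2} (p₋₁ = 1, q₋₁ = 0):
  k = 0: a₀ = 9; p₀/q₀ = 9/1; p₀² − 83·q₀² = 81 − 83 = -2.
  k = 1: m = 9, d = 2, a = ⌊(9 + 9)/2⌋ = 9; p/q = (9·9 + 1)/(9·1 + 0) = 82/9; p² − 83·q² = 6724 − 6723 = 1.
  The first convergent with p² − 83·q² = 1 gives the fundamental solution (x₁, y₁) = (82, 9).
Step 2: Apply the recurrence (x_{n+1}, y_{n+1}) = (x₁x_n + 83y₁y_n, x₁y_n + y₁x_n) repeatedly.
  From (x_1, y_1) = (82, 9): x_2 = 82·82 + 83·9·9 = 13447; y_2 = 82·9 + 9·82 = 1476.
  From (x_2, y_2) = (13447, 1476): x_3 = 82·13447 + 83·9·1476 = 2205226; y_3 = 82·1476 + 9·13447 = 242055.
Step 3: Verify x_3² - 83·y_3² = 4863021711076 - 4863021711075 = 1 (should be 1). ✓

(x_1, y_1) = (82, 9); (x_3, y_3) = (2205226, 242055).


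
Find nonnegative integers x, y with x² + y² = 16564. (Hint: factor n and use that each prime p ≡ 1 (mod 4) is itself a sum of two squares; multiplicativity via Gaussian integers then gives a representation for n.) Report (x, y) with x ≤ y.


Step 1: Factor n = 16564 = 2^2 · 41 · 101.
Step 2: Check the mod-4 condition on each prime factor: 2 = 2 (special); 41 ≡ 1 (mod 4), exponent 1; 101 ≡ 1 (mod 4), exponent 1.
All primes ≡ 3 (mod 4) appear to even exponent (or don't appear), so by the two-squares theorem n IS expressible as a sum of two squares.
Step 3: Build a representation. Group n = k² · m with k = 2 and m = 41 · 101 = 4141 (a product of primes ≡ 1 (mod 4)); a representation of m scales to one of n via (k·x)² + (k·y)² = k²(x² + y²). Each prime p ≡ 1 (mod 4) is itself a sum of two squares; find a² by testing p − a² for a perfect square:
  41: 41 − 1² = 40, 41 − 2² = 37, 41 − 3² = 32, 41 − 4² = 25 = 5² ⇒ 41 = 4² + 5².
  101: 101 − 1² = 100 = 10² ⇒ 101 = 1² + 10².
  Combine using the Brahmagupta–Fibonacci identity (a² + b²)(c² + d²) = (ac − bd)² + (ad + bc)² = (ac + bd)² + (ad − bc)²:
  41 · 101 = 4141: from (4² + 5²)(1² + 10²), take (4·1 − 5·10, 4·10 + 5·1) = (4 − 50, 40 + 5) = (-46, 45); dropping signs (only squares matter) gives (46, 45); check 46² + 45² = 2116 + 2025 = 4141 ✓.
  Scale by k = 2: (2·46, 2·45) = (92, 90).
Step 4: Order so x ≤ y and verify: 90² + 92² = 8100 + 8464 = 16564 = n. ✓

n = 16564 = 90² + 92² (one valid representation with x ≤ y).


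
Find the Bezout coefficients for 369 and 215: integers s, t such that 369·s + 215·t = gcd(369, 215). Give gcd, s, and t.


Euclidean algorithm on (369, 215) — divide until remainder is 0:
  369 = 1 · 215 + 154
  215 = 1 · 154 + 61
  154 = 2 · 61 + 32
  61 = 1 · 32 + 29
  32 = 1 · 29 + 3
  29 = 9 · 3 + 2
  3 = 1 · 2 + 1
  2 = 2 · 1 + 0
gcd(369, 215) = 1.
Track Bezout coefficients alongside the remainders: start with r₀ = 369 = a·1 + b·0 (s = 1, t = 0) and r₁ = 215 = a·0 + b·1 (s = 0, t = 1); each new remainder r_{k+1} = r_{k-1} − q_k·r_k inherits s_{k+1} = s_{k-1} − q_k·s_k, t_{k+1} = t_{k-1} − q_k·t_k, so r_k = a·s_k + b·t_k at every step:
  q = 1: r = 154, s = 1 − 1·0 = 1, t = 0 − 1·1 = -1  (check: 369·1 + 215·(-1) = 154)
  q = 1: r = 61, s = 0 − 1·1 = -1, t = 1 − 1·(-1) = 2  (check: 369·(-1) + 215·2 = 61)
  q = 2: r = 32, s = 1 − 2·(-1) = 3, t = -1 − 2·2 = -5  (check: 369·3 + 215·(-5) = 32)
  q = 1: r = 29, s = -1 − 1·3 = -4, t = 2 − 1·(-5) = 7  (check: 369·(-4) + 215·7 = 29)
  q = 1: r = 3, s = 3 − 1·(-4) = 7, t = -5 − 1·7 = -12  (check: 369·7 + 215·(-12) = 3)
  q = 9: r = 2, s = -4 − 9·7 = -67, t = 7 − 9·(-12) = 115  (check: 369·(-67) + 215·115 = 2)
  q = 1: r = 1, s = 7 − 1·(-67) = 74, t = -12 − 1·115 = -127  (check: 369·74 + 215·(-127) = 1)
The row with r = 1 (the gcd) gives the Bezout coefficients s = 74, t = -127.
Result: 369 · (74) + 215 · (-127) = 1.

gcd(369, 215) = 1; s = 74, t = -127 (check: 369·74 + 215·(-127) = 1).


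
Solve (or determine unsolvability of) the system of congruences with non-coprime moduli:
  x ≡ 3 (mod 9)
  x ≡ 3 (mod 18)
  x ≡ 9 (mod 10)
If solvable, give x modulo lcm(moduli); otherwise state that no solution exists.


Moduli 9, 18, 10 are not pairwise coprime, so CRT works modulo lcm(m_i) when all pairwise compatibility conditions hold.
Pairwise compatibility: gcd(m_i, m_j) must divide a_i - a_j for every pair.
Merge one congruence at a time:
  Start: x ≡ 3 (mod 9).
  Combine with x ≡ 3 (mod 18): gcd(9, 18) = 9; 3 - 3 = 0, which IS divisible by 9, so compatible.
    Write x = 3 + 9·t and substitute into x ≡ 3 (mod 18): 9·t ≡ 3 − 3 = 0 (mod 18).
    Divide the congruence (and modulus) by g = 9: 1·t ≡ 0 (mod 2).
    So t ≡ 0 (mod 2).
    Then x = 3 + 9·0 = 3, valid modulo lcm(9, 18) = 18: x ≡ 3 (mod 18).
  Combine with x ≡ 9 (mod 10): gcd(18, 10) = 2; 9 - 3 = 6, which IS divisible by 2, so compatible.
    Write x = 3 + 18·t and substitute into x ≡ 9 (mod 10): 18·t ≡ 9 − 3 = 6 (mod 10).
    Divide the congruence (and modulus) by g = 2: 9·t ≡ 3 (mod 5).
    Reduce coefficients mod 5: 4·t ≡ 3 (mod 5).
    The inverse of 4 mod 5 is 4 (since 4·4 = 16 = 3·5 + 1), so t ≡ 4·3 = 12 ≡ 2 (mod 5).
    Then x = 3 + 18·2 = 39, valid modulo lcm(18, 10) = 90: x ≡ 39 (mod 90).
Verify: 39 mod 9 = 3, 39 mod 18 = 3, 39 mod 10 = 9.

x ≡ 39 (mod 90).


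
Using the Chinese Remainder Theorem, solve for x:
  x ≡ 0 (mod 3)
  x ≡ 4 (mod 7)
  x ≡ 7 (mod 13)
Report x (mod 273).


Moduli 3, 7, 13 are pairwise coprime; by CRT there is a unique solution modulo M = 3 · 7 · 13 = 273.
Solve pairwise, accumulating the modulus:
  Start with x ≡ 0 (mod 3).
  Combine with x ≡ 4 (mod 7): since gcd(3, 7) = 1, we get a unique residue mod 21.
    Write x = 0 + 3·t and substitute into x ≡ 4 (mod 7): 3·t ≡ 4 − 0 = 4 (mod 7).
    The inverse of 3 mod 7 is 5 (since 3·5 = 15 = 2·7 + 1), so t ≡ 5·4 = 20 ≡ 6 (mod 7).
    Then x = 0 + 3·6 = 18, valid modulo lcm(3, 7) = 21: x ≡ 18 (mod 21).
  Combine with x ≡ 7 (mod 13): since gcd(21, 13) = 1, we get a unique residue mod 273.
    Write x = 18 + 21·t and substitute into x ≡ 7 (mod 13): 21·t ≡ 7 − 18 = -11 (mod 13).
    Reduce coefficients mod 13: 8·t ≡ 2 (mod 13).
    The inverse of 8 mod 13 is 5 (since 8·5 = 40 = 3·13 + 1), so t ≡ 5·2 = 10 ≡ 10 (mod 13).
    Then x = 18 + 21·10 = 228, valid modulo lcm(21, 13) = 273: x ≡ 228 (mod 273).
Verify: 228 mod 3 = 0 ✓, 228 mod 7 = 4 ✓, 228 mod 13 = 7 ✓.

x ≡ 228 (mod 273).


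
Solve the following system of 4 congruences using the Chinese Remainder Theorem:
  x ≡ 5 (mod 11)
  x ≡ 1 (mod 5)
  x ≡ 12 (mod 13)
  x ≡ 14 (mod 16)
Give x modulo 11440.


Product of moduli M = 11 · 5 · 13 · 16 = 11440.
Merge one congruence at a time:
  Start: x ≡ 5 (mod 11).
  Combine with x ≡ 1 (mod 5); new modulus lcm = 55.
    Write x = 5 + 11·t and substitute into x ≡ 1 (mod 5): 11·t ≡ 1 − 5 = -4 (mod 5).
    Reduce coefficients mod 5: 1·t ≡ 1 (mod 5).
    So t ≡ 1 (mod 5).
    Then x = 5 + 11·1 = 16, valid modulo lcm(11, 5) = 55: x ≡ 16 (mod 55).
  Combine with x ≡ 12 (mod 13); new modulus lcm = 715.
    Write x = 16 + 55·t and substitute into x ≡ 12 (mod 13): 55·t ≡ 12 − 16 = -4 (mod 13).
    Reduce coefficients mod 13: 3·t ≡ 9 (mod 13).
    The inverse of 3 mod 13 is 9 (since 3·9 = 27 = 2·13 + 1), so t ≡ 9·9 = 81 ≡ 3 (mod 13).
    Then x = 16 + 55·3 = 181, valid modulo lcm(55, 13) = 715: x ≡ 181 (mod 715).
  Combine with x ≡ 14 (mod 16); new modulus lcm = 11440.
    Write x = 181 + 715·t and substitute into x ≡ 14 (mod 16): 715·t ≡ 14 − 181 = -167 (mod 16).
    Reduce coefficients mod 16: 11·t ≡ 9 (mod 16).
    The inverse of 11 mod 16 is 3 (since 11·3 = 33 = 2·16 + 1), so t ≡ 3·9 = 27 ≡ 11 (mod 16).
    Then x = 181 + 715·11 = 8046, valid modulo lcm(715, 16) = 11440: x ≡ 8046 (mod 11440).
Verify against each original: 8046 mod 11 = 5, 8046 mod 5 = 1, 8046 mod 13 = 12, 8046 mod 16 = 14.

x ≡ 8046 (mod 11440).


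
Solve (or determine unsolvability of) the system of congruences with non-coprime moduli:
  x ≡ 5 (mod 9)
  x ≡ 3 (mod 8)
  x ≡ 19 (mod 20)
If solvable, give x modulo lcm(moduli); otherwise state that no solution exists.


Moduli 9, 8, 20 are not pairwise coprime, so CRT works modulo lcm(m_i) when all pairwise compatibility conditions hold.
Pairwise compatibility: gcd(m_i, m_j) must divide a_i - a_j for every pair.
Merge one congruence at a time:
  Start: x ≡ 5 (mod 9).
  Combine with x ≡ 3 (mod 8): gcd(9, 8) = 1; 3 - 5 = -2, which IS divisible by 1, so compatible.
    Write x = 5 + 9·t and substitute into x ≡ 3 (mod 8): 9·t ≡ 3 − 5 = -2 (mod 8).
    Reduce coefficients mod 8: 1·t ≡ 6 (mod 8).
    So t ≡ 6 (mod 8).
    Then x = 5 + 9·6 = 59, valid modulo lcm(9, 8) = 72: x ≡ 59 (mod 72).
  Combine with x ≡ 19 (mod 20): gcd(72, 20) = 4; 19 - 59 = -40, which IS divisible by 4, so compatible.
    Write x = 59 + 72·t and substitute into x ≡ 19 (mod 20): 72·t ≡ 19 − 59 = -40 (mod 20).
    Divide the congruence (and modulus) by g = 4: 18·t ≡ -10 (mod 5).
    Reduce coefficients mod 5: 3·t ≡ 0 (mod 5).
    The inverse of 3 mod 5 is 2 (since 3·2 = 6 = 1·5 + 1), so t ≡ 2·0 = 0 ≡ 0 (mod 5).
    Then x = 59 + 72·0 = 59, valid modulo lcm(72, 20) = 360: x ≡ 59 (mod 360).
Verify: 59 mod 9 = 5, 59 mod 8 = 3, 59 mod 20 = 19.

x ≡ 59 (mod 360).


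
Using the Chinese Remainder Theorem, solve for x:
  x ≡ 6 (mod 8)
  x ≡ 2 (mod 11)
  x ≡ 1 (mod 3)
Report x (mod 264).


Moduli 8, 11, 3 are pairwise coprime; by CRT there is a unique solution modulo M = 8 · 11 · 3 = 264.
Solve pairwise, accumulating the modulus:
  Start with x ≡ 6 (mod 8).
  Combine with x ≡ 2 (mod 11): since gcd(8, 11) = 1, we get a unique residue mod 88.
    Write x = 6 + 8·t and substitute into x ≡ 2 (mod 11): 8·t ≡ 2 − 6 = -4 (mod 11).
    Reduce coefficients mod 11: 8·t ≡ 7 (mod 11).
    The inverse of 8 mod 11 is 7 (since 8·7 = 56 = 5·11 + 1), so t ≡ 7·7 = 49 ≡ 5 (mod 11).
    Then x = 6 + 8·5 = 46, valid modulo lcm(8, 11) = 88: x ≡ 46 (mod 88).
  Combine with x ≡ 1 (mod 3): since gcd(88, 3) = 1, we get a unique residue mod 264.
    Write x = 46 + 88·t and substitute into x ≡ 1 (mod 3): 88·t ≡ 1 − 46 = -45 (mod 3).
    Reduce coefficients mod 3: 1·t ≡ 0 (mod 3).
    So t ≡ 0 (mod 3).
    Then x = 46 + 88·0 = 46, valid modulo lcm(88, 3) = 264: x ≡ 46 (mod 264).
Verify: 46 mod 8 = 6 ✓, 46 mod 11 = 2 ✓, 46 mod 3 = 1 ✓.

x ≡ 46 (mod 264).


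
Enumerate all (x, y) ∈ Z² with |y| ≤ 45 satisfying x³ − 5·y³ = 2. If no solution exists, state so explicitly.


The equation is x³ - 5y³ = 2. For fixed y, x³ = 5·y³ + 2, so a solution requires the RHS to be a perfect cube.
Strategy: iterate y from -45 to 45, compute RHS = 5·y³ + 2, and check whether it is a (positive or negative) perfect cube.
Check small values of y:
  y = 0: RHS = 2 is not a perfect cube.
  y = 1: RHS = 7 is not a perfect cube.
  y = -1: RHS = -3 is not a perfect cube.
  y = 2: RHS = 42 is not a perfect cube.
  y = -2: RHS = -38 is not a perfect cube.
  y = 3: RHS = 137 is not a perfect cube.
  y = -3: RHS = -133 is not a perfect cube.
Continuing the search up to |y| = 45 finds no solutions either.
No (x, y) in the scanned range satisfies the equation.

No integer solutions with |y| ≤ 45.


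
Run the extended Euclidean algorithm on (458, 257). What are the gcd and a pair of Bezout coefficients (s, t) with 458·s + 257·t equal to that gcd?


Euclidean algorithm on (458, 257) — divide until remainder is 0:
  458 = 1 · 257 + 201
  257 = 1 · 201 + 56
  201 = 3 · 56 + 33
  56 = 1 · 33 + 23
  33 = 1 · 23 + 10
  23 = 2 · 10 + 3
  10 = 3 · 3 + 1
  3 = 3 · 1 + 0
gcd(458, 257) = 1.
Track Bezout coefficients alongside the remainders: start with r₀ = 458 = a·1 + b·0 (s = 1, t = 0) and r₁ = 257 = a·0 + b·1 (s = 0, t = 1); each new remainder r_{k+1} = r_{k-1} − q_k·r_k inherits s_{k+1} = s_{k-1} − q_k·s_k, t_{k+1} = t_{k-1} − q_k·t_k, so r_k = a·s_k + b·t_k at every step:
  q = 1: r = 201, s = 1 − 1·0 = 1, t = 0 − 1·1 = -1  (check: 458·1 + 257·(-1) = 201)
  q = 1: r = 56, s = 0 − 1·1 = -1, t = 1 − 1·(-1) = 2  (check: 458·(-1) + 257·2 = 56)
  q = 3: r = 33, s = 1 − 3·(-1) = 4, t = -1 − 3·2 = -7  (check: 458·4 + 257·(-7) = 33)
  q = 1: r = 23, s = -1 − 1·4 = -5, t = 2 − 1·(-7) = 9  (check: 458·(-5) + 257·9 = 23)
  q = 1: r = 10, s = 4 − 1·(-5) = 9, t = -7 − 1·9 = -16  (check: 458·9 + 257·(-16) = 10)
  q = 2: r = 3, s = -5 − 2·9 = -23, t = 9 − 2·(-16) = 41  (check: 458·(-23) + 257·41 = 3)
  q = 3: r = 1, s = 9 − 3·(-23) = 78, t = -16 − 3·41 = -139  (check: 458·78 + 257·(-139) = 1)
The row with r = 1 (the gcd) gives the Bezout coefficients s = 78, t = -139.
Result: 458 · (78) + 257 · (-139) = 1.

gcd(458, 257) = 1; s = 78, t = -139 (check: 458·78 + 257·(-139) = 1).


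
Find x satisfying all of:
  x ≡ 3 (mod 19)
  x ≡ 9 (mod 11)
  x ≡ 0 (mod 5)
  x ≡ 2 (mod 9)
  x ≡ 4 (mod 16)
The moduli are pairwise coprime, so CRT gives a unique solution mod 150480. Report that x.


Product of moduli M = 19 · 11 · 5 · 9 · 16 = 150480.
Merge one congruence at a time:
  Start: x ≡ 3 (mod 19).
  Combine with x ≡ 9 (mod 11); new modulus lcm = 209.
    Write x = 3 + 19·t and substitute into x ≡ 9 (mod 11): 19·t ≡ 9 − 3 = 6 (mod 11).
    Reduce coefficients mod 11: 8·t ≡ 6 (mod 11).
    The inverse of 8 mod 11 is 7 (since 8·7 = 56 = 5·11 + 1), so t ≡ 7·6 = 42 ≡ 9 (mod 11).
    Then x = 3 + 19·9 = 174, valid modulo lcm(19, 11) = 209: x ≡ 174 (mod 209).
  Combine with x ≡ 0 (mod 5); new modulus lcm = 1045.
    Write x = 174 + 209·t and substitute into x ≡ 0 (mod 5): 209·t ≡ 0 − 174 = -174 (mod 5).
    Reduce coefficients mod 5: 4·t ≡ 1 (mod 5).
    The inverse of 4 mod 5 is 4 (since 4·4 = 16 = 3·5 + 1), so t ≡ 4·1 = 4 ≡ 4 (mod 5).
    Then x = 174 + 209·4 = 1010, valid modulo lcm(209, 5) = 1045: x ≡ 1010 (mod 1045).
  Combine with x ≡ 2 (mod 9); new modulus lcm = 9405.
    Write x = 1010 + 1045·t and substitute into x ≡ 2 (mod 9): 1045·t ≡ 2 − 1010 = -1008 (mod 9).
    Reduce coefficients mod 9: 1·t ≡ 0 (mod 9).
    So t ≡ 0 (mod 9).
    Then x = 1010 + 1045·0 = 1010, valid modulo lcm(1045, 9) = 9405: x ≡ 1010 (mod 9405).
  Combine with x ≡ 4 (mod 16); new modulus lcm = 150480.
    Write x = 1010 + 9405·t and substitute into x ≡ 4 (mod 16): 9405·t ≡ 4 − 1010 = -1006 (mod 16).
    Reduce coefficients mod 16: 13·t ≡ 2 (mod 16).
    The inverse of 13 mod 16 is 5 (since 13·5 = 65 = 4·16 + 1), so t ≡ 5·2 = 10 ≡ 10 (mod 16).
    Then x = 1010 + 9405·10 = 95060, valid modulo lcm(9405, 16) = 150480: x ≡ 95060 (mod 150480).
Verify against each original: 95060 mod 19 = 3, 95060 mod 11 = 9, 95060 mod 5 = 0, 95060 mod 9 = 2, 95060 mod 16 = 4.

x ≡ 95060 (mod 150480).


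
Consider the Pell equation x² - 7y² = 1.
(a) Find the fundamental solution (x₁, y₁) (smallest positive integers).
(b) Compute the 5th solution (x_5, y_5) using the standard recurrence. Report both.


Step 1: Find the fundamental solution (x₁, y₁) of x² - 7y² = 1.
  Expand √7 as a continued fraction. a₀ = ⌊√7⌋ = 2; iterate m_{k+1} = d_k·a_k − m_k, d_{k+1} = (7 − m_{k+1}²)/d_k, a_{k+1} = ⌊(a₀ + m_{k+1})/d_{k+1}⌋ (starting m₀ = 0, d₀ = 1), with convergents p_k = a_k·p_{k-1} + p_{k-2}, q_k = a_k·q_{k-1} + q_{k-2} (p₋₁ = 1, q₋₁ = 0):
  k = 0: a₀ = 2; p₀/q₀ = 2/1; p₀² − 7·q₀² = 4 − 7 = -3.
  k = 1: m = 2, d = 3, a = ⌊(2 + 2)/3⌋ = 1; p/q = (1·2 + 1)/(1·1 + 0) = 3/1; p² − 7·q² = 9 − 7 = 2.
  k = 2: m = 1, d = 2, a = ⌊(2 + 1)/2⌋ = 1; p/q = (1·3 + 2)/(1·1 + 1) = 5/2; p² − 7·q² = 25 − 28 = -3.
  k = 3: m = 1, d = 3, a = ⌊(2 + 1)/3⌋ = 1; p/q = (1·5 + 3)/(1·2 + 1) = 8/3; p² − 7·q² = 64 − 63 = 1.
  The first convergent with p² − 7·q² = 1 gives the fundamental solution (x₁, y₁) = (8, 3).
Step 2: Apply the recurrence (x_{n+1}, y_{n+1}) = (x₁x_n + 7y₁y_n, x₁y_n + y₁x_n) repeatedly.
  From (x_1, y_1) = (8, 3): x_2 = 8·8 + 7·3·3 = 127; y_2 = 8·3 + 3·8 = 48.
  From (x_2, y_2) = (127, 48): x_3 = 8·127 + 7·3·48 = 2024; y_3 = 8·48 + 3·127 = 765.
  From (x_3, y_3) = (2024, 765): x_4 = 8·2024 + 7·3·765 = 32257; y_4 = 8·765 + 3·2024 = 12192.
  From (x_4, y_4) = (32257, 12192): x_5 = 8·32257 + 7·3·12192 = 514088; y_5 = 8·12192 + 3·32257 = 194307.
Step 3: Verify x_5² - 7·y_5² = 264286471744 - 264286471743 = 1 (should be 1). ✓

(x_1, y_1) = (8, 3); (x_5, y_5) = (514088, 194307).


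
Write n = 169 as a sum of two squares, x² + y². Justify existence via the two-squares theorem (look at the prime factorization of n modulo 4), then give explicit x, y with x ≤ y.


Step 1: Factor n = 169 = 13^2.
Step 2: Check the mod-4 condition on each prime factor: 13 ≡ 1 (mod 4), exponent 2.
All primes ≡ 3 (mod 4) appear to even exponent (or don't appear), so by the two-squares theorem n IS expressible as a sum of two squares.
Step 3: Build a representation. Here n = 13 · 13 is a product of primes ≡ 1 (mod 4). Each prime p ≡ 1 (mod 4) is itself a sum of two squares; find a² by testing p − a² for a perfect square:
  13: 13 − 1² = 12, 13 − 2² = 9 = 3² ⇒ 13 = 2² + 3².
  Combine using the Brahmagupta–Fibonacci identity (a² + b²)(c² + d²) = (ac − bd)² + (ad + bc)² = (ac + bd)² + (ad − bc)²:
  13 · 13 = 169: from (2² + 3²)(2² + 3²), take (2·2 − 3·3, 2·3 + 3·2) = (4 − 9, 6 + 6) = (-5, 12); dropping signs (only squares matter) gives (5, 12); check 5² + 12² = 25 + 144 = 169 ✓.
Step 4: Order so x ≤ y and verify: 5² + 12² = 25 + 144 = 169 = n. ✓

n = 169 = 5² + 12² (one valid representation with x ≤ y).


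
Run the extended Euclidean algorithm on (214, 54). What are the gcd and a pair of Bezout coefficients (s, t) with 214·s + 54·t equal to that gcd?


Euclidean algorithm on (214, 54) — divide until remainder is 0:
  214 = 3 · 54 + 52
  54 = 1 · 52 + 2
  52 = 26 · 2 + 0
gcd(214, 54) = 2.
Track Bezout coefficients alongside the remainders: start with r₀ = 214 = a·1 + b·0 (s = 1, t = 0) and r₁ = 54 = a·0 + b·1 (s = 0, t = 1); each new remainder r_{k+1} = r_{k-1} − q_k·r_k inherits s_{k+1} = s_{k-1} − q_k·s_k, t_{k+1} = t_{k-1} − q_k·t_k, so r_k = a·s_k + b·t_k at every step:
  q = 3: r = 52, s = 1 − 3·0 = 1, t = 0 − 3·1 = -3  (check: 214·1 + 54·(-3) = 52)
  q = 1: r = 2, s = 0 − 1·1 = -1, t = 1 − 1·(-3) = 4  (check: 214·(-1) + 54·4 = 2)
The row with r = 2 (the gcd) gives the Bezout coefficients s = -1, t = 4.
Result: 214 · (-1) + 54 · (4) = 2.

gcd(214, 54) = 2; s = -1, t = 4 (check: 214·(-1) + 54·4 = 2).
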